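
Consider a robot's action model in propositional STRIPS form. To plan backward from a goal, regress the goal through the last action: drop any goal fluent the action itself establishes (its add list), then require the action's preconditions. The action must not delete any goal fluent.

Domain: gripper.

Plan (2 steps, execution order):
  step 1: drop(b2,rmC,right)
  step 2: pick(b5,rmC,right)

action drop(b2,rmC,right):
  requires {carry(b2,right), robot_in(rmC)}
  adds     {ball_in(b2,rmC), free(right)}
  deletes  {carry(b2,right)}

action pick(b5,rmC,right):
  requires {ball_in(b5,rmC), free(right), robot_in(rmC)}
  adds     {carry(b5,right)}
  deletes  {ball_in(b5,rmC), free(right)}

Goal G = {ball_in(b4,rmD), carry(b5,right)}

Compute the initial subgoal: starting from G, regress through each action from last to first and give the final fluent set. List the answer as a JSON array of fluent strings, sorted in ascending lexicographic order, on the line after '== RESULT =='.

Work backward from the goal:
  through step 2 (pick(b5,rmC,right)): drop {carry(b5,right)}, keep {ball_in(b4,rmD)}, require {ball_in(b5,rmC), free(right), robot_in(rmC)}
    → {ball_in(b4,rmD), ball_in(b5,rmC), free(right), robot_in(rmC)}
  through step 1 (drop(b2,rmC,right)): drop {free(right)}, keep {ball_in(b4,rmD), ball_in(b5,rmC), robot_in(rmC)}, require {carry(b2,right), robot_in(rmC)}
    → {ball_in(b4,rmD), ball_in(b5,rmC), carry(b2,right), robot_in(rmC)}

== RESULT ==
["ball_in(b4,rmD)", "ball_in(b5,rmC)", "carry(b2,right)", "robot_in(rmC)"]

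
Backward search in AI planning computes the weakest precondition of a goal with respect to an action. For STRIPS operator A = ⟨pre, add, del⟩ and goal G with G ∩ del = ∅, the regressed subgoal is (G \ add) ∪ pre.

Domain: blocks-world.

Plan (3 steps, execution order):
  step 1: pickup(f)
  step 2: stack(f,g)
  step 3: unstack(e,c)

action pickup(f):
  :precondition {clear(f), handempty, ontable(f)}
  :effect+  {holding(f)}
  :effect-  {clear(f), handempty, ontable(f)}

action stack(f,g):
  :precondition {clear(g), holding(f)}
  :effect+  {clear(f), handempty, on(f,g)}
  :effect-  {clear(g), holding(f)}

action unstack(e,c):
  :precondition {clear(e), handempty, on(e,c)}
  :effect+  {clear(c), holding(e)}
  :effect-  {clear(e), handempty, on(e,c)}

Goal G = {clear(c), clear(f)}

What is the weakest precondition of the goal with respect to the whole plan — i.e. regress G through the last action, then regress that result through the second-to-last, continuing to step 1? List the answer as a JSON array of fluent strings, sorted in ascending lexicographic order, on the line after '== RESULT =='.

Work backward from the goal:
  through step 3 (unstack(e,c)): drop {clear(c)}, keep {clear(f)}, require {clear(e), handempty, on(e,c)}
    → {clear(e), clear(f), handempty, on(e,c)}
  through step 2 (stack(f,g)): drop {clear(f), handempty}, keep {clear(e), on(e,c)}, require {clear(g), holding(f)}
    → {clear(e), clear(g), holding(f), on(e,c)}
  through step 1 (pickup(f)): drop {holding(f)}, keep {clear(e), clear(g), on(e,c)}, require {clear(f), handempty, ontable(f)}
    → {clear(e), clear(f), clear(g), handempty, on(e,c), ontable(f)}

== RESULT ==
["clear(e)", "clear(f)", "clear(g)", "handempty", "on(e,c)", "ontable(f)"]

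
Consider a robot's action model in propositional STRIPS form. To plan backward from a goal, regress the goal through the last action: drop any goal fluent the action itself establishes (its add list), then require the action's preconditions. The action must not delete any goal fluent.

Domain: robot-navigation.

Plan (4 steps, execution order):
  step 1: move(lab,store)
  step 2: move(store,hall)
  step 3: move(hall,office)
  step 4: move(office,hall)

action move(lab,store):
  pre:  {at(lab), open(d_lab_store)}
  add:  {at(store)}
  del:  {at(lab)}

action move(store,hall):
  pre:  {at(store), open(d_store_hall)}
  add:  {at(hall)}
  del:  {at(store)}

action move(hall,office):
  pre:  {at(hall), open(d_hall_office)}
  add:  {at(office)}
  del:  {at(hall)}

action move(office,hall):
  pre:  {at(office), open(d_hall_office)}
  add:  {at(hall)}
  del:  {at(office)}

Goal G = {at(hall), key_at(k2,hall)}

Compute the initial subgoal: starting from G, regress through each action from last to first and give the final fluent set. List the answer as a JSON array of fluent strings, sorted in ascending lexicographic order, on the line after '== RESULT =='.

Work backward from the goal:
  through step 4 (move(office,hall)): drop {at(hall)}, keep {key_at(k2,hall)}, require {at(office), open(d_hall_office)}
    → {at(office), key_at(k2,hall), open(d_hall_office)}
  through step 3 (move(hall,office)): drop {at(office)}, keep {key_at(k2,hall), open(d_hall_office)}, require {at(hall), open(d_hall_office)}
    → {at(hall), key_at(k2,hall), open(d_hall_office)}
  through step 2 (move(store,hall)): drop {at(hall)}, keep {key_at(k2,hall), open(d_hall_office)}, require {at(store), open(d_store_hall)}
    → {at(store), key_at(k2,hall), open(d_hall_office), open(d_store_hall)}
  through step 1 (move(lab,store)): drop {at(store)}, keep {key_at(k2,hall), open(d_hall_office), open(d_store_hall)}, require {at(lab), open(d_lab_store)}
    → {at(lab), key_at(k2,hall), open(d_hall_office), open(d_lab_store), open(d_store_hall)}

== RESULT ==
["at(lab)", "key_at(k2,hall)", "open(d_hall_office)", "open(d_lab_store)", "open(d_store_hall)"]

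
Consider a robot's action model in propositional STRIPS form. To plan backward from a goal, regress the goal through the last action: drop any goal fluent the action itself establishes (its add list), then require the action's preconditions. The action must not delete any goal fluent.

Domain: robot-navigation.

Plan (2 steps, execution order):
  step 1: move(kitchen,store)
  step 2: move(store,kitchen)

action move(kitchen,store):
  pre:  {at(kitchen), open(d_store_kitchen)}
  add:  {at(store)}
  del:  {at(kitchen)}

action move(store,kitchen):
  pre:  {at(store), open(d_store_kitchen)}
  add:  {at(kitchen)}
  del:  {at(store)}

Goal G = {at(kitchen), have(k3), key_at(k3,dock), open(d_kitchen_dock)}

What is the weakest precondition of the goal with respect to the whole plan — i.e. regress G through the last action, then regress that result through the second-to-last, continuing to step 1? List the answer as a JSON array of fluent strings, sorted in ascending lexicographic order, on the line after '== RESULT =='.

Work backward from the goal:
  through step 2 (move(store,kitchen)): drop {at(kitchen)}, keep {have(k3), key_at(k3,dock), open(d_kitchen_dock)}, require {at(store), open(d_store_kitchen)}
    → {at(store), have(k3), key_at(k3,dock), open(d_kitchen_dock), open(d_store_kitchen)}
  through step 1 (move(kitchen,store)): drop {at(store)}, keep {have(k3), key_at(k3,dock), open(d_kitchen_dock), open(d_store_kitchen)}, require {at(kitchen), open(d_store_kitchen)}
    → {at(kitchen), have(k3), key_at(k3,dock), open(d_kitchen_dock), open(d_store_kitchen)}

== RESULT ==
["at(kitchen)", "have(k3)", "key_at(k3,dock)", "open(d_kitchen_dock)", "open(d_store_kitchen)"]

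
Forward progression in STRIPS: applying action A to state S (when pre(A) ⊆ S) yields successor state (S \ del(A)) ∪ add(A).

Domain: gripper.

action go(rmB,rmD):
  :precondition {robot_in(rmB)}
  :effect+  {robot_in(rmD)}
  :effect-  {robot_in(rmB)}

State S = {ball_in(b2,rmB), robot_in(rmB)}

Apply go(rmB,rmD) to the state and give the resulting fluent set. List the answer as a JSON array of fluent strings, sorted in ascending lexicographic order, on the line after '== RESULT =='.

Progress:
  pre ⊆ S: {robot_in(rmB)} ⊆ S  — applicable
  S \ del = {ball_in(b2,rmB)}
  ∪ add   = {ball_in(b2,rmB), robot_in(rmD)}

== RESULT ==
["ball_in(b2,rmB)", "robot_in(rmD)"]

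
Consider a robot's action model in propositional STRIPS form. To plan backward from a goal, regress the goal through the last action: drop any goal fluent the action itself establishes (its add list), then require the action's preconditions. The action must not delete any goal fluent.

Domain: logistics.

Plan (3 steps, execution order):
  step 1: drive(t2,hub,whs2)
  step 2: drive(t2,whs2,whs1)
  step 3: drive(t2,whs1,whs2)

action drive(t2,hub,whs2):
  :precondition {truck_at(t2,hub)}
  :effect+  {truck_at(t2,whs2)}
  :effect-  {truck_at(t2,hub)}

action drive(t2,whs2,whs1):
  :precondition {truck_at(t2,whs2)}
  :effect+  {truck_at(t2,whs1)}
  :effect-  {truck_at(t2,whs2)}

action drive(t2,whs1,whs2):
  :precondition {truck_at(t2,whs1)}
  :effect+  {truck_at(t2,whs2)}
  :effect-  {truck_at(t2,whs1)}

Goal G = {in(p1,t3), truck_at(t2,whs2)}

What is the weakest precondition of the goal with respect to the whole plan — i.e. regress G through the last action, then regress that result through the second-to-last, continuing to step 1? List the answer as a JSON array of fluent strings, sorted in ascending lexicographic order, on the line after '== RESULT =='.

Regress step by step:
  through step 3 (drive(t2,whs1,whs2)): drop {truck_at(t2,whs2)}, keep {in(p1,t3)}, require {truck_at(t2,whs1)}
    → {in(p1,t3), truck_at(t2,whs1)}
  through step 2 (drive(t2,whs2,whs1)): drop {truck_at(t2,whs1)}, keep {in(p1,t3)}, require {truck_at(t2,whs2)}
    → {in(p1,t3), truck_at(t2,whs2)}
  through step 1 (drive(t2,hub,whs2)): drop {truck_at(t2,whs2)}, keep {in(p1,t3)}, require {truck_at(t2,hub)}
    → {in(p1,t3), truck_at(t2,hub)}

== RESULT ==
["in(p1,t3)", "truck_at(t2,hub)"]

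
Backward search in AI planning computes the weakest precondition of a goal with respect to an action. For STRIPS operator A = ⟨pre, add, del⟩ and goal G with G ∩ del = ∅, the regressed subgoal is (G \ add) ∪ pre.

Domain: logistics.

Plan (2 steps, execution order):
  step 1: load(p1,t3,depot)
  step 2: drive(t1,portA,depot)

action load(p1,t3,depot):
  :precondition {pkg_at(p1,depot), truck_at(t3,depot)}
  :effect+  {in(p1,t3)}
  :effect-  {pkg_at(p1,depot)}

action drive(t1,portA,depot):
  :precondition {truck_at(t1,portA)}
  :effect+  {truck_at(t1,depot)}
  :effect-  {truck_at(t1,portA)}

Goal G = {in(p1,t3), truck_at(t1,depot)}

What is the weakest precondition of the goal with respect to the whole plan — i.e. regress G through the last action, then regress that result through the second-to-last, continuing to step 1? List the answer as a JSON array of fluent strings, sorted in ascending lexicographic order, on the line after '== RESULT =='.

Work backward from the goal:
  through step 2 (drive(t1,portA,depot)): drop {truck_at(t1,depot)}, keep {in(p1,t3)}, require {truck_at(t1,portA)}
    → {in(p1,t3), truck_at(t1,portA)}
  through step 1 (load(p1,t3,depot)): drop {in(p1,t3)}, keep {truck_at(t1,portA)}, require {pkg_at(p1,depot), truck_at(t3,depot)}
    → {pkg_at(p1,depot), truck_at(t1,portA), truck_at(t3,depot)}

== RESULT ==
["pkg_at(p1,depot)", "truck_at(t1,portA)", "truck_at(t3,depot)"]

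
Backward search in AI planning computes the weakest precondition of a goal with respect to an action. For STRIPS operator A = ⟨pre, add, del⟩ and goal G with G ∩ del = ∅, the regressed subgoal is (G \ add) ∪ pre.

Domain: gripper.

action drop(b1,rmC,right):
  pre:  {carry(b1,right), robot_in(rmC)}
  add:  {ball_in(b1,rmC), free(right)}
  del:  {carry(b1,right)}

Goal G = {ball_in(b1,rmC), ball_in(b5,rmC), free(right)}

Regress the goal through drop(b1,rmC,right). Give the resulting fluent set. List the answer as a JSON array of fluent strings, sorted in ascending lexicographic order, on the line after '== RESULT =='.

Compute (G \ add) ∪ pre:
  G ∩ del = {}  (empty — regression defined)
  G \ add = {ball_in(b1,rmC), ball_in(b5,rmC), free(right)} \ {ball_in(b1,rmC), free(right)} = {ball_in(b5,rmC)}
  ∪ pre   = {ball_in(b5,rmC)} ∪ {carry(b1,right), robot_in(rmC)}
          = {ball_in(b5,rmC), carry(b1,right), robot_in(rmC)}

== RESULT ==
["ball_in(b5,rmC)", "carry(b1,right)", "robot_in(rmC)"]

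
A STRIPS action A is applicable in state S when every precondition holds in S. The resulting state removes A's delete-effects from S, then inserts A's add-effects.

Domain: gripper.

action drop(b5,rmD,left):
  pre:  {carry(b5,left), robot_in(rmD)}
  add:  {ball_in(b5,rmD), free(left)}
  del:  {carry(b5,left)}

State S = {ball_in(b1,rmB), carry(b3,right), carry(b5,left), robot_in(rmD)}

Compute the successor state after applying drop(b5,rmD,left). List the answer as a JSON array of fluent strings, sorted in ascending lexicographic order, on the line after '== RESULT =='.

Compute (S \ del) ∪ add:
  pre ⊆ S: {carry(b5,left), robot_in(rmD)} ⊆ S  — applicable
  S \ del = {ball_in(b1,rmB), carry(b3,right), robot_in(rmD)}
  ∪ add   = {ball_in(b1,rmB), ball_in(b5,rmD), carry(b3,right), free(left), robot_in(rmD)}

== RESULT ==
["ball_in(b1,rmB)", "ball_in(b5,rmD)", "carry(b3,right)", "free(left)", "robot_in(rmD)"]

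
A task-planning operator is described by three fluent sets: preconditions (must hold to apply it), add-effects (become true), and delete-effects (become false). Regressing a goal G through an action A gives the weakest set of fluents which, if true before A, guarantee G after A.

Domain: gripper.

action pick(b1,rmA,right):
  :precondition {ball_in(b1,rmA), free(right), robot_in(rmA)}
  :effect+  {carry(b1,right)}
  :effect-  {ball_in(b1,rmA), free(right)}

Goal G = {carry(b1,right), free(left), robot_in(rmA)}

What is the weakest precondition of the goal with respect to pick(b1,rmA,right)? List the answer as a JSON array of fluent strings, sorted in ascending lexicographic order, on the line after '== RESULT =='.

Regress:
  G ∩ del = {}  (empty — regression defined)
  G \ add = {carry(b1,right), free(left), robot_in(rmA)} \ {carry(b1,right)} = {free(left), robot_in(rmA)}
  ∪ pre   = {free(left), robot_in(rmA)} ∪ {ball_in(b1,rmA), free(right), robot_in(rmA)}
          = {ball_in(b1,rmA), free(left), free(right), robot_in(rmA)}

== RESULT ==
["ball_in(b1,rmA)", "free(left)", "free(right)", "robot_in(rmA)"]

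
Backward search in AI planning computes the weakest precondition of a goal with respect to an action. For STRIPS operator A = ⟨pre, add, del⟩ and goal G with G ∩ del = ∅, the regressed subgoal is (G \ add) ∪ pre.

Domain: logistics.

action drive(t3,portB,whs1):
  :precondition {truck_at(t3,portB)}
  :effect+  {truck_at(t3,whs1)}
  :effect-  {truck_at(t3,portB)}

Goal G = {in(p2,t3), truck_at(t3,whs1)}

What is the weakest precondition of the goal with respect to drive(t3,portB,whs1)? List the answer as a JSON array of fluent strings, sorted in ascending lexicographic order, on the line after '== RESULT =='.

Compute (G \ add) ∪ pre:
  G ∩ del = {}  (empty — regression defined)
  G \ add = {in(p2,t3), truck_at(t3,whs1)} \ {truck_at(t3,whs1)} = {in(p2,t3)}
  ∪ pre   = {in(p2,t3)} ∪ {truck_at(t3,portB)}
          = {in(p2,t3), truck_at(t3,portB)}

== RESULT ==
["in(p2,t3)", "truck_at(t3,portB)"]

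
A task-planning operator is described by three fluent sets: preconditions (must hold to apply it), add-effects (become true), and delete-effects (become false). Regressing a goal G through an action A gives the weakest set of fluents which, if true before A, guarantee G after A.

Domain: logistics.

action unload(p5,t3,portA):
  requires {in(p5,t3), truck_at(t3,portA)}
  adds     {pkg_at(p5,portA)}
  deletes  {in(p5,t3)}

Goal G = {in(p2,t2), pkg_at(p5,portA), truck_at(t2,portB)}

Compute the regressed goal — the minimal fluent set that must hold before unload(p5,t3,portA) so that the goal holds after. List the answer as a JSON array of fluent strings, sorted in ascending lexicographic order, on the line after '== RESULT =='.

Compute (G \ add) ∪ pre:
  G ∩ del = {}  (empty — regression defined)
  G \ add = {in(p2,t2), pkg_at(p5,portA), truck_at(t2,portB)} \ {pkg_at(p5,portA)} = {in(p2,t2), truck_at(t2,portB)}
  ∪ pre   = {in(p2,t2), truck_at(t2,portB)} ∪ {in(p5,t3), truck_at(t3,portA)}
          = {in(p2,t2), in(p5,t3), truck_at(t2,portB), truck_at(t3,portA)}

== RESULT ==
["in(p2,t2)", "in(p5,t3)", "truck_at(t2,portB)", "truck_at(t3,portA)"]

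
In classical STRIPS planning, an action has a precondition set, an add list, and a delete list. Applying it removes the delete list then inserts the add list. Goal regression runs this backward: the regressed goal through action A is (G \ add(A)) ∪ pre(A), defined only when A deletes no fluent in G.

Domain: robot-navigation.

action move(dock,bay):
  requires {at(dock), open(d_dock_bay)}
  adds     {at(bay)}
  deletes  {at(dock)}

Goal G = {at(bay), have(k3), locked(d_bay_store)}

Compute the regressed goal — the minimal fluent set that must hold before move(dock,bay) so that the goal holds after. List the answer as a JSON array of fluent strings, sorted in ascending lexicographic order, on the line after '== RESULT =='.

Regress:
  G ∩ del = {}  (empty — regression defined)
  G \ add = {at(bay), have(k3), locked(d_bay_store)} \ {at(bay)} = {have(k3), locked(d_bay_store)}
  ∪ pre   = {have(k3), locked(d_bay_store)} ∪ {at(dock), open(d_dock_bay)}
          = {at(dock), have(k3), locked(d_bay_store), open(d_dock_bay)}

== RESULT ==
["at(dock)", "have(k3)", "locked(d_bay_store)", "open(d_dock_bay)"]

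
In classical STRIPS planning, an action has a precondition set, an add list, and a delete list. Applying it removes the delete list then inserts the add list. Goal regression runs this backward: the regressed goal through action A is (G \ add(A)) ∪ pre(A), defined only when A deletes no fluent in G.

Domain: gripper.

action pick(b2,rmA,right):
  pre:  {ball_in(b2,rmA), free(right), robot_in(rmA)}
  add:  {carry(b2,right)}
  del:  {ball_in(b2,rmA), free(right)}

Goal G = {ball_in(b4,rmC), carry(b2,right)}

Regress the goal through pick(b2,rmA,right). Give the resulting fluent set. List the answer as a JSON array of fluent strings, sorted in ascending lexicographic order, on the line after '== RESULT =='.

Compute (G \ add) ∪ pre:
  G ∩ del = {}  (empty — regression defined)
  G \ add = {ball_in(b4,rmC), carry(b2,right)} \ {carry(b2,right)} = {ball_in(b4,rmC)}
  ∪ pre   = {ball_in(b4,rmC)} ∪ {ball_in(b2,rmA), free(right), robot_in(rmA)}
          = {ball_in(b2,rmA), ball_in(b4,rmC), free(right), robot_in(rmA)}

== RESULT ==
["ball_in(b2,rmA)", "ball_in(b4,rmC)", "free(right)", "robot_in(rmA)"]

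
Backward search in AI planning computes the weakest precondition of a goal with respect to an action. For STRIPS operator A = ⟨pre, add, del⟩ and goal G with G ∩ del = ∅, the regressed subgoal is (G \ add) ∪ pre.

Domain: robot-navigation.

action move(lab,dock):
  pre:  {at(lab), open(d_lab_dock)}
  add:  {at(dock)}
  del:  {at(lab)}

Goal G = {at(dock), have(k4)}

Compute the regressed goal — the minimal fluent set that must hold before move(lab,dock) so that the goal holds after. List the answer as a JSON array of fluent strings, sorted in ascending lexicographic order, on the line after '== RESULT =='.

Regress:
  G ∩ del = {}  (empty — regression defined)
  G \ add = {at(dock), have(k4)} \ {at(dock)} = {have(k4)}
  ∪ pre   = {have(k4)} ∪ {at(lab), open(d_lab_dock)}
          = {at(lab), have(k4), open(d_lab_dock)}

== RESULT ==
["at(lab)", "have(k4)", "open(d_lab_dock)"]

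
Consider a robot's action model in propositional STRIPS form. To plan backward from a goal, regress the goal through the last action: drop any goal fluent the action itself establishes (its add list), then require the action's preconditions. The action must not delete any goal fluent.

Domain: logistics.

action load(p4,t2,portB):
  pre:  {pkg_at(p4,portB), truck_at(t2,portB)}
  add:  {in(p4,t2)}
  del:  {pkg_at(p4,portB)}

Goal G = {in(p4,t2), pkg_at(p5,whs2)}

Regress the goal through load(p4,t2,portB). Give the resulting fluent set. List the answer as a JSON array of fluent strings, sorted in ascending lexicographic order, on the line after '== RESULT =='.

Regress:
  G ∩ del = {}  (empty — regression defined)
  G \ add = {in(p4,t2), pkg_at(p5,whs2)} \ {in(p4,t2)} = {pkg_at(p5,whs2)}
  ∪ pre   = {pkg_at(p5,whs2)} ∪ {pkg_at(p4,portB), truck_at(t2,portB)}
          = {pkg_at(p4,portB), pkg_at(p5,whs2), truck_at(t2,portB)}

== RESULT ==
["pkg_at(p4,portB)", "pkg_at(p5,whs2)", "truck_at(t2,portB)"]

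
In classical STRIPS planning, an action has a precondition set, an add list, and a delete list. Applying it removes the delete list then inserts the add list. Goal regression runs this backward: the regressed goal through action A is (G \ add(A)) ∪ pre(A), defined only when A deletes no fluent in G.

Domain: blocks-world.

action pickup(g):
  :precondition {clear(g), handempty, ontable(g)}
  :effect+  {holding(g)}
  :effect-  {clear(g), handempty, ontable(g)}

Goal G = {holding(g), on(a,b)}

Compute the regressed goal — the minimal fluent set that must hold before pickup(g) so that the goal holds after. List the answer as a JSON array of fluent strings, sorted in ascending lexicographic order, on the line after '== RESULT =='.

Compute (G \ add) ∪ pre:
  G ∩ del = {}  (empty — regression defined)
  G \ add = {holding(g), on(a,b)} \ {holding(g)} = {on(a,b)}
  ∪ pre   = {on(a,b)} ∪ {clear(g), handempty, ontable(g)}
          = {clear(g), handempty, on(a,b), ontable(g)}

== RESULT ==
["clear(g)", "handempty", "on(a,b)", "ontable(g)"]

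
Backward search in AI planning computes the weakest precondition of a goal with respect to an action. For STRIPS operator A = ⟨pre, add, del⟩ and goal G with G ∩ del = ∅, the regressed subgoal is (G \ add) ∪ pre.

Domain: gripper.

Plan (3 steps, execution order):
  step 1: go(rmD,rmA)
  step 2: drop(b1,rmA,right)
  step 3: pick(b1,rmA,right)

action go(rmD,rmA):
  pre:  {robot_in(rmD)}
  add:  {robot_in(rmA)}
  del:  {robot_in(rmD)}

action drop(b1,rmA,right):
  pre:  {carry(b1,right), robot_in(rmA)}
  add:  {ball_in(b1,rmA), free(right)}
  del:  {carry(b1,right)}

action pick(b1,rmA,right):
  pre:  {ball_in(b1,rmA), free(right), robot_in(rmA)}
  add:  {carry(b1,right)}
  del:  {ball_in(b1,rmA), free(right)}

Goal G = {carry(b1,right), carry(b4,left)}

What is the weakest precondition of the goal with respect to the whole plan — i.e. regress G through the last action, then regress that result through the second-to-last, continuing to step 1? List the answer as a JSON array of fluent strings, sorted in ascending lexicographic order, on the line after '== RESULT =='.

Regress step by step:
  through step 3 (pick(b1,rmA,right)): drop {carry(b1,right)}, keep {carry(b4,left)}, require {ball_in(b1,rmA), free(right), robot_in(rmA)}
    → {ball_in(b1,rmA), carry(b4,left), free(right), robot_in(rmA)}
  through step 2 (drop(b1,rmA,right)): drop {ball_in(b1,rmA), free(right)}, keep {carry(b4,left), robot_in(rmA)}, require {carry(b1,right), robot_in(rmA)}
    → {carry(b1,right), carry(b4,left), robot_in(rmA)}
  through step 1 (go(rmD,rmA)): drop {robot_in(rmA)}, keep {carry(b1,right), carry(b4,left)}, require {robot_in(rmD)}
    → {carry(b1,right), carry(b4,left), robot_in(rmD)}

== RESULT ==
["carry(b1,right)", "carry(b4,left)", "robot_in(rmD)"]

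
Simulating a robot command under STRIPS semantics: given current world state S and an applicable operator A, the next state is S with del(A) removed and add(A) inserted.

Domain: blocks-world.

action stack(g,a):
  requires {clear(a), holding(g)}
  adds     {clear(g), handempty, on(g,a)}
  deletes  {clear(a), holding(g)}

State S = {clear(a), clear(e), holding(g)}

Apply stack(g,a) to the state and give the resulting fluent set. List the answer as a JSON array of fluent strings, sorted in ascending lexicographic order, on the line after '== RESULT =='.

Compute (S \ del) ∪ add:
  pre ⊆ S: {clear(a), holding(g)} ⊆ S  — applicable
  S \ del = {clear(e)}
  ∪ add   = {clear(e), clear(g), handempty, on(g,a)}

== RESULT ==
["clear(e)", "clear(g)", "handempty", "on(g,a)"]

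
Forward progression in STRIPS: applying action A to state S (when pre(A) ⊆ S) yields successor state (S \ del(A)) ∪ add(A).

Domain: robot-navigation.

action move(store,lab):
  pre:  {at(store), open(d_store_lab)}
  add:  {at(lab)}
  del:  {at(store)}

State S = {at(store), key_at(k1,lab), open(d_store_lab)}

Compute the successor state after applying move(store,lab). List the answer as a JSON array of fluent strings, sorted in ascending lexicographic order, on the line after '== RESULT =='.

Compute (S \ del) ∪ add:
  pre ⊆ S: {at(store), open(d_store_lab)} ⊆ S  — applicable
  S \ del = {key_at(k1,lab), open(d_store_lab)}
  ∪ add   = {at(lab), key_at(k1,lab), open(d_store_lab)}

== RESULT ==
["at(lab)", "key_at(k1,lab)", "open(d_store_lab)"]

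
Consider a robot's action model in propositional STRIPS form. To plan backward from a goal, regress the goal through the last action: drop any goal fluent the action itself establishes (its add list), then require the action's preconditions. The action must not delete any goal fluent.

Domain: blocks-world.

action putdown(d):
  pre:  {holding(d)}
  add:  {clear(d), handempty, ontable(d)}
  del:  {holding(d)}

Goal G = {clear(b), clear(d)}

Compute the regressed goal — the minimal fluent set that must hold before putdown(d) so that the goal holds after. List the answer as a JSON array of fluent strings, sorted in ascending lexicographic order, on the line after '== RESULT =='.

Compute (G \ add) ∪ pre:
  G ∩ del = {}  (empty — regression defined)
  G \ add = {clear(b), clear(d)} \ {clear(d), handempty, ontable(d)} = {clear(b)}
  ∪ pre   = {clear(b)} ∪ {holding(d)}
          = {clear(b), holding(d)}

== RESULT ==
["clear(b)", "holding(d)"]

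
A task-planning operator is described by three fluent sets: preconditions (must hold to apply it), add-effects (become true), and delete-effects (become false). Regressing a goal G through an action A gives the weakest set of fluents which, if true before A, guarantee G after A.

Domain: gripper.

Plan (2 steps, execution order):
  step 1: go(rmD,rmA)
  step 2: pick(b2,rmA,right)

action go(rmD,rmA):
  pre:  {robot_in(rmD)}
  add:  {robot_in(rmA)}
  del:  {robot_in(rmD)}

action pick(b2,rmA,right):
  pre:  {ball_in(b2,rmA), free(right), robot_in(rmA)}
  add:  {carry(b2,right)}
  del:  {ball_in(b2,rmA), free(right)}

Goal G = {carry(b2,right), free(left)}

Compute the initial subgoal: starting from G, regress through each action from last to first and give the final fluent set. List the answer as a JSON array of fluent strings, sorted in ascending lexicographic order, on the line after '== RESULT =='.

Regress step by step:
  through step 2 (pick(b2,rmA,right)): drop {carry(b2,right)}, keep {free(left)}, require {ball_in(b2,rmA), free(right), robot_in(rmA)}
    → {ball_in(b2,rmA), free(left), free(right), robot_in(rmA)}
  through step 1 (go(rmD,rmA)): drop {robot_in(rmA)}, keep {ball_in(b2,rmA), free(left), free(right)}, require {robot_in(rmD)}
    → {ball_in(b2,rmA), free(left), free(right), robot_in(rmD)}

== RESULT ==
["ball_in(b2,rmA)", "free(left)", "free(right)", "robot_in(rmD)"]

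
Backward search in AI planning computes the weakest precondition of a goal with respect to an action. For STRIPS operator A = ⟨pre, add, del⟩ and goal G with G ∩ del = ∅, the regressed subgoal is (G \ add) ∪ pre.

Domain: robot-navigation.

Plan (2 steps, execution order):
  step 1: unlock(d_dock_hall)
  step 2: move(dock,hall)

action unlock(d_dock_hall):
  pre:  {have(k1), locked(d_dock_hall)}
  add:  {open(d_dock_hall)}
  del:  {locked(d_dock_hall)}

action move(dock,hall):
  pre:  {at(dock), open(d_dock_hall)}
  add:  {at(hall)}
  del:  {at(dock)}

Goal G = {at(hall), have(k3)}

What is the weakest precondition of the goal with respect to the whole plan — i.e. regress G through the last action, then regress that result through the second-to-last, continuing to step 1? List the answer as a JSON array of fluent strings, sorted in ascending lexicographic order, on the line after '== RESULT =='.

Work backward from the goal:
  through step 2 (move(dock,hall)): drop {at(hall)}, keep {have(k3)}, require {at(dock), open(d_dock_hall)}
    → {at(dock), have(k3), open(d_dock_hall)}
  through step 1 (unlock(d_dock_hall)): drop {open(d_dock_hall)}, keep {at(dock), have(k3)}, require {have(k1), locked(d_dock_hall)}
    → {at(dock), have(k1), have(k3), locked(d_dock_hall)}

== RESULT ==
["at(dock)", "have(k1)", "have(k3)", "locked(d_dock_hall)"]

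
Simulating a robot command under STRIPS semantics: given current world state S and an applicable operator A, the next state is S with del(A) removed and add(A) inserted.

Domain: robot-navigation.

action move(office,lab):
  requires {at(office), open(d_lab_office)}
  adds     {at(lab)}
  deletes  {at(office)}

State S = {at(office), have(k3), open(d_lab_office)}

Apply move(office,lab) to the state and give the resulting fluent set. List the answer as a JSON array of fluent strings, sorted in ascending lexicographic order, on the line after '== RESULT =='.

Progress:
  pre ⊆ S: {at(office), open(d_lab_office)} ⊆ S  — applicable
  S \ del = {have(k3), open(d_lab_office)}
  ∪ add   = {at(lab), have(k3), open(d_lab_office)}

== RESULT ==
["at(lab)", "have(k3)", "open(d_lab_office)"]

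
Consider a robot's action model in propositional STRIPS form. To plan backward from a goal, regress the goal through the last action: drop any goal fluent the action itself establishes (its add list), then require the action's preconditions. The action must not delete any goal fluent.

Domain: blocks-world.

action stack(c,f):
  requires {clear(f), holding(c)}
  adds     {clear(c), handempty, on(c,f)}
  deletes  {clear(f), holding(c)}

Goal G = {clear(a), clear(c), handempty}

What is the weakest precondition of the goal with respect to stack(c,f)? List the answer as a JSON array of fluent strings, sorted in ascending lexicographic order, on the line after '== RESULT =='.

Compute (G \ add) ∪ pre:
  G ∩ del = {}  (empty — regression defined)
  G \ add = {clear(a), clear(c), handempty} \ {clear(c), handempty, on(c,f)} = {clear(a)}
  ∪ pre   = {clear(a)} ∪ {clear(f), holding(c)}
          = {clear(a), clear(f), holding(c)}

== RESULT ==
["clear(a)", "clear(f)", "holding(c)"]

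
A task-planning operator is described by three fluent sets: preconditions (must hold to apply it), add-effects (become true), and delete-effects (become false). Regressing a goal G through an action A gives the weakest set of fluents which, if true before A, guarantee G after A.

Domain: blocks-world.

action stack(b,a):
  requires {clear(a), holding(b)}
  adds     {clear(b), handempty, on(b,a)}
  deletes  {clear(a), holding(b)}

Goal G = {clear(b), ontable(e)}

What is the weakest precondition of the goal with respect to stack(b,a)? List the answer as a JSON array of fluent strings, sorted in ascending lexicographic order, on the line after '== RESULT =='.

Compute (G \ add) ∪ pre:
  G ∩ del = {}  (empty — regression defined)
  G \ add = {clear(b), ontable(e)} \ {clear(b), handempty, on(b,a)} = {ontable(e)}
  ∪ pre   = {ontable(e)} ∪ {clear(a), holding(b)}
          = {clear(a), holding(b), ontable(e)}

== RESULT ==
["clear(a)", "holding(b)", "ontable(e)"]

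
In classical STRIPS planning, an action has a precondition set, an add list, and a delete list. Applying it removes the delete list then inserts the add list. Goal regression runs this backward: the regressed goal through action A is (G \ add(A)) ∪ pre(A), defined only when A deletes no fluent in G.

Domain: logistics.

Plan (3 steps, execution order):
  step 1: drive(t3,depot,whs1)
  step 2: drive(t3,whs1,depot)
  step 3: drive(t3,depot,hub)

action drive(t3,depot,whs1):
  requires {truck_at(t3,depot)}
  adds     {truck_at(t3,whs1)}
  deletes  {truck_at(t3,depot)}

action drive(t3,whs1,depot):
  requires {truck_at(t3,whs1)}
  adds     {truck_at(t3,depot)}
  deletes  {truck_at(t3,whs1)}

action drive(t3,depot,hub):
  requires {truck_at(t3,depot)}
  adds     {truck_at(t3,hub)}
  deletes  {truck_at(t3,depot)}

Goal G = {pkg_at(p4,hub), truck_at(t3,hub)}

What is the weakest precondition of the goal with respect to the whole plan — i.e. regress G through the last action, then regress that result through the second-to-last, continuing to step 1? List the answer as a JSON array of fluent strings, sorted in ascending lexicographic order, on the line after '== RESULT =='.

Work backward from the goal:
  through step 3 (drive(t3,depot,hub)): drop {truck_at(t3,hub)}, keep {pkg_at(p4,hub)}, require {truck_at(t3,depot)}
    → {pkg_at(p4,hub), truck_at(t3,depot)}
  through step 2 (drive(t3,whs1,depot)): drop {truck_at(t3,depot)}, keep {pkg_at(p4,hub)}, require {truck_at(t3,whs1)}
    → {pkg_at(p4,hub), truck_at(t3,whs1)}
  through step 1 (drive(t3,depot,whs1)): drop {truck_at(t3,whs1)}, keep {pkg_at(p4,hub)}, require {truck_at(t3,depot)}
    → {pkg_at(p4,hub), truck_at(t3,depot)}

== RESULT ==
["pkg_at(p4,hub)", "truck_at(t3,depot)"]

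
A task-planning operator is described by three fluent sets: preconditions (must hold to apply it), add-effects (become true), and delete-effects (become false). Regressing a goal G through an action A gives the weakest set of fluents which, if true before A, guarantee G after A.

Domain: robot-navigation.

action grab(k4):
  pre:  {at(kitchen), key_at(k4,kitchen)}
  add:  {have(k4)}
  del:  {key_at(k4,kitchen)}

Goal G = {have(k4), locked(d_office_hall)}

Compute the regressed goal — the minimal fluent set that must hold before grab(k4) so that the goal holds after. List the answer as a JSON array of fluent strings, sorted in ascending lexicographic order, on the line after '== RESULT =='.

Compute (G \ add) ∪ pre:
  G ∩ del = {}  (empty — regression defined)
  G \ add = {have(k4), locked(d_office_hall)} \ {have(k4)} = {locked(d_office_hall)}
  ∪ pre   = {locked(d_office_hall)} ∪ {at(kitchen), key_at(k4,kitchen)}
          = {at(kitchen), key_at(k4,kitchen), locked(d_office_hall)}

== RESULT ==
["at(kitchen)", "key_at(k4,kitchen)", "locked(d_office_hall)"]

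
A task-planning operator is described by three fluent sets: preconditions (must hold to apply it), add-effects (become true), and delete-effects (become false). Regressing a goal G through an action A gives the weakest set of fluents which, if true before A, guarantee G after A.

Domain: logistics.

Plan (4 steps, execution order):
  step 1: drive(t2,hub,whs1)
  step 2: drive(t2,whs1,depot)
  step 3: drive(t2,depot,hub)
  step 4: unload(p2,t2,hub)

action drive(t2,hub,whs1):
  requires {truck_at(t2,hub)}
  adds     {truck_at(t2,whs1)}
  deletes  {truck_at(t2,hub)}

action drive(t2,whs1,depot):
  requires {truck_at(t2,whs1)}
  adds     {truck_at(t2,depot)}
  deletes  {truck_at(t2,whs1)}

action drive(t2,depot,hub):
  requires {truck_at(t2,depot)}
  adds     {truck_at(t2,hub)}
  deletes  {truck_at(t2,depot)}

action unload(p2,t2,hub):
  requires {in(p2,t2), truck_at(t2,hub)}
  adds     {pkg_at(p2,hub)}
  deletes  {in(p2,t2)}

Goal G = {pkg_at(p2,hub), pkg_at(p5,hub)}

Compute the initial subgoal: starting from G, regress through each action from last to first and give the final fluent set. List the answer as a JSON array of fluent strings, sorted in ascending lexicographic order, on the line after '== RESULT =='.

Regress step by step:
  through step 4 (unload(p2,t2,hub)): drop {pkg_at(p2,hub)}, keep {pkg_at(p5,hub)}, require {in(p2,t2), truck_at(t2,hub)}
    → {in(p2,t2), pkg_at(p5,hub), truck_at(t2,hub)}
  through step 3 (drive(t2,depot,hub)): drop {truck_at(t2,hub)}, keep {in(p2,t2), pkg_at(p5,hub)}, require {truck_at(t2,depot)}
    → {in(p2,t2), pkg_at(p5,hub), truck_at(t2,depot)}
  through step 2 (drive(t2,whs1,depot)): drop {truck_at(t2,depot)}, keep {in(p2,t2), pkg_at(p5,hub)}, require {truck_at(t2,whs1)}
    → {in(p2,t2), pkg_at(p5,hub), truck_at(t2,whs1)}
  through step 1 (drive(t2,hub,whs1)): drop {truck_at(t2,whs1)}, keep {in(p2,t2), pkg_at(p5,hub)}, require {truck_at(t2,hub)}
    → {in(p2,t2), pkg_at(p5,hub), truck_at(t2,hub)}

== RESULT ==
["in(p2,t2)", "pkg_at(p5,hub)", "truck_at(t2,hub)"]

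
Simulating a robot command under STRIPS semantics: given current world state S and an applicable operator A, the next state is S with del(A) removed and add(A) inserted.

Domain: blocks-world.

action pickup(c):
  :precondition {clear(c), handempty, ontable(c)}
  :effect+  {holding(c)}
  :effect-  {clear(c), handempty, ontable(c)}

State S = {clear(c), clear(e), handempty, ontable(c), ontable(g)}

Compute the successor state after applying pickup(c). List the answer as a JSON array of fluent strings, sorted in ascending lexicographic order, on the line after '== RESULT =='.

Compute (S \ del) ∪ add:
  pre ⊆ S: {clear(c), handempty, ontable(c)} ⊆ S  — applicable
  S \ del = {clear(e), ontable(g)}
  ∪ add   = {clear(e), holding(c), ontable(g)}

== RESULT ==
["clear(e)", "holding(c)", "ontable(g)"]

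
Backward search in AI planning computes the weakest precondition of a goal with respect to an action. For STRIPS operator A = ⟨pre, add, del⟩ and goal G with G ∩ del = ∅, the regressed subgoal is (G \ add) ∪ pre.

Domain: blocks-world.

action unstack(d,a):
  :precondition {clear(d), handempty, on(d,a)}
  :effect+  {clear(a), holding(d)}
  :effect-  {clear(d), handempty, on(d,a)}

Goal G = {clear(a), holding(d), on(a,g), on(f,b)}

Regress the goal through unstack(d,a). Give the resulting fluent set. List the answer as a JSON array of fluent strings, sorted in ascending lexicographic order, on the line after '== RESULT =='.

Compute (G \ add) ∪ pre:
  G ∩ del = {}  (empty — regression defined)
  G \ add = {clear(a), holding(d), on(a,g), on(f,b)} \ {clear(a), holding(d)} = {on(a,g), on(f,b)}
  ∪ pre   = {on(a,g), on(f,b)} ∪ {clear(d), handempty, on(d,a)}
          = {clear(d), handempty, on(a,g), on(d,a), on(f,b)}

== RESULT ==
["clear(d)", "handempty", "on(a,g)", "on(d,a)", "on(f,b)"]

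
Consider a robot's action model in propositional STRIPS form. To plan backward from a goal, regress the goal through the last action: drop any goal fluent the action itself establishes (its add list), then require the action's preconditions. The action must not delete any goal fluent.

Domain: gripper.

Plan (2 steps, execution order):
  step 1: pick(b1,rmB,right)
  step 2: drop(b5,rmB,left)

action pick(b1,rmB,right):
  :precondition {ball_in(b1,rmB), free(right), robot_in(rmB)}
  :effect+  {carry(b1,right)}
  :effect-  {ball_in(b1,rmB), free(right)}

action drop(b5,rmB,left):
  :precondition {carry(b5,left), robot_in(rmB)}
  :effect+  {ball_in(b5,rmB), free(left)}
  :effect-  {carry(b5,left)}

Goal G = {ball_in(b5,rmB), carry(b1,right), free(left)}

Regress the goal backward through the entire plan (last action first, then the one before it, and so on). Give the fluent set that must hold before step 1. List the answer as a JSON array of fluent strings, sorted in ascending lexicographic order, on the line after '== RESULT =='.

Work backward from the goal:
  through step 2 (drop(b5,rmB,left)): drop {ball_in(b5,rmB), free(left)}, keep {carry(b1,right)}, require {carry(b5,left), robot_in(rmB)}
    → {carry(b1,right), carry(b5,left), robot_in(rmB)}
  through step 1 (pick(b1,rmB,right)): drop {carry(b1,right)}, keep {carry(b5,left), robot_in(rmB)}, require {ball_in(b1,rmB), free(right), robot_in(rmB)}
    → {ball_in(b1,rmB), carry(b5,left), free(right), robot_in(rmB)}

== RESULT ==
["ball_in(b1,rmB)", "carry(b5,left)", "free(right)", "robot_in(rmB)"]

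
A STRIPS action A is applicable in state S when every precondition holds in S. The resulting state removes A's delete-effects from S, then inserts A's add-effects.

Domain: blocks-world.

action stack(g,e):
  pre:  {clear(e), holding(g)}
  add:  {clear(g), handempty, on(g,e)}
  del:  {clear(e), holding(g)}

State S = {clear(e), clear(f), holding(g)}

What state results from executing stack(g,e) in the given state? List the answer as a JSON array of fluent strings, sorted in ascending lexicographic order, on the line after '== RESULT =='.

Progress:
  pre ⊆ S: {clear(e), holding(g)} ⊆ S  — applicable
  S \ del = {clear(f)}
  ∪ add   = {clear(f), clear(g), handempty, on(g,e)}

== RESULT ==
["clear(f)", "clear(g)", "handempty", "on(g,e)"]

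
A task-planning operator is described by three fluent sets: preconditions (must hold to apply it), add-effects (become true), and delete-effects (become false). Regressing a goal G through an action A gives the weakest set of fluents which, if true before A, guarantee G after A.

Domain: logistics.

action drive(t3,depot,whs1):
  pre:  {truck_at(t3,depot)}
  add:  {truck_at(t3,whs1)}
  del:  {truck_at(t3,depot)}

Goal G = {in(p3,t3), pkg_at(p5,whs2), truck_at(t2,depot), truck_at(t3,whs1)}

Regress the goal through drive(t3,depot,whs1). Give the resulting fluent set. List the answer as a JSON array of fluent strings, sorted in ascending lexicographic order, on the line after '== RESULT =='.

Regress:
  G ∩ del = {}  (empty — regression defined)
  G \ add = {in(p3,t3), pkg_at(p5,whs2), truck_at(t2,depot), truck_at(t3,whs1)} \ {truck_at(t3,whs1)} = {in(p3,t3), pkg_at(p5,whs2), truck_at(t2,depot)}
  ∪ pre   = {in(p3,t3), pkg_at(p5,whs2), truck_at(t2,depot)} ∪ {truck_at(t3,depot)}
          = {in(p3,t3), pkg_at(p5,whs2), truck_at(t2,depot), truck_at(t3,depot)}

== RESULT ==
["in(p3,t3)", "pkg_at(p5,whs2)", "truck_at(t2,depot)", "truck_at(t3,depot)"]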